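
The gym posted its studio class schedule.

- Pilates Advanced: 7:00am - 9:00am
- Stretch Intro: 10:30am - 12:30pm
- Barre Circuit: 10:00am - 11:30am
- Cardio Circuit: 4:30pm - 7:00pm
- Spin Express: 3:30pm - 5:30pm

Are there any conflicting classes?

Sorted by start: Pilates Advanced, Barre Circuit, Stretch Intro, Spin Express, Cardio Circuit.
Barre Circuit starts after Pilates Advanced ends, so Pilates Advanced has no further overlaps.
Stretch Intro starts before Barre Circuit ends → Barre Circuit and Stretch Intro overlap.
That's a conflict, so the schedule is not conflict-free.

Yes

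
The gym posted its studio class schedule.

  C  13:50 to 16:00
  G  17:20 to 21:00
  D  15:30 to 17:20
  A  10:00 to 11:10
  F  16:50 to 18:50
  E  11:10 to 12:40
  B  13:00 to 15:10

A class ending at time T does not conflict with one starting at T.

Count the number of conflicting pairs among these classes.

Sorted by start: A, E, B, C, D, F, G.
E starts exactly when A ends (back-to-back, no overlap), so nothing later overlaps A either.
B starts after E ends, so nothing later overlaps E either.
C starts before B ends → B and C overlap.
D starts after B ends, so nothing later overlaps B either.
D starts before C ends → C and D overlap.
F starts after C ends, so nothing later overlaps C either.
F starts before D ends → D and F overlap.
G starts exactly when D ends (back-to-back, no overlap).
G starts before F ends → F and G overlap.
Overlapping pairs: B & C, C & D, D & F, F & G — 4 in total.

4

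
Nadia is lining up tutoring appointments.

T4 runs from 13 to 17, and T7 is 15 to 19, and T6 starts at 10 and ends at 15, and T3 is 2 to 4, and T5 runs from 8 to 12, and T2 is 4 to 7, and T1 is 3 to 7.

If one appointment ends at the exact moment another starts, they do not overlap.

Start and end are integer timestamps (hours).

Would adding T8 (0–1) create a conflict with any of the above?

No — it doesn't clash with anything

T3: starts 2 at or after T8 ends 1 → clear.
T1: starts 3 at or after T8 ends 1 → clear.
T2: starts 4 at or after T8 ends 1 → clear.
T5: starts 8 at or after T8 ends 1 → clear.
T6: starts 10 at or after T8 ends 1 → clear.
T4: starts 13 at or after T8 ends 1 → clear.
T7: starts 15 at or after T8 ends 1 → clear.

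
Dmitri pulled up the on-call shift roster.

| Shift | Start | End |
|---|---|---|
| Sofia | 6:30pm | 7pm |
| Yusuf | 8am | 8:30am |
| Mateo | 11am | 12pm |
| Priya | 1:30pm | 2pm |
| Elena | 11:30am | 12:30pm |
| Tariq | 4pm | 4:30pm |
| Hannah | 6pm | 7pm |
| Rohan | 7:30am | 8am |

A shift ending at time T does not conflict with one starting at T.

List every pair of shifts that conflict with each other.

Elena & Mateo, Hannah & Sofia

Sorted by start: Rohan, Yusuf, Mateo, Elena, Priya, Tariq, Hannah, Sofia.
Yusuf starts exactly when Rohan ends (back-to-back, no overlap); Rohan is clear from here.
Mateo starts after Yusuf ends; Yusuf is clear from here.
Elena starts before Mateo ends → Mateo and Elena overlap.
Priya starts after Mateo ends; Mateo is clear from here.
Priya starts after Elena ends; Elena is clear from here.
Tariq starts after Priya ends; Priya is clear from here.
Hannah starts after Tariq ends; Tariq is clear from here.
Sofia starts before Hannah ends → Hannah and Sofia overlap.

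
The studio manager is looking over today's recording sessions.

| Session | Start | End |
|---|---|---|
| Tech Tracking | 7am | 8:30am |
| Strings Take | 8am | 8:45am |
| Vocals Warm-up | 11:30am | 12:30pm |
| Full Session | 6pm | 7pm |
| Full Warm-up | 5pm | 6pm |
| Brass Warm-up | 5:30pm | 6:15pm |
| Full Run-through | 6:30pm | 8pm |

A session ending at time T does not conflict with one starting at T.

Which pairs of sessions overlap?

Sorted by start: Tech Tracking, Strings Take, Vocals Warm-up, Full Warm-up, Brass Warm-up, Full Session, Full Run-through.
Strings Take starts before Tech Tracking ends → Tech Tracking and Strings Take overlap.
Vocals Warm-up starts after Tech Tracking ends, so Tech Tracking has no further overlaps.
Vocals Warm-up starts after Strings Take ends, so Strings Take has no further overlaps.
Full Warm-up starts after Vocals Warm-up ends, so Vocals Warm-up has no further overlaps.
Brass Warm-up starts before Full Warm-up ends → Full Warm-up and Brass Warm-up overlap.
Full Session starts exactly when Full Warm-up ends (back-to-back, no overlap), so Full Warm-up has no further overlaps.
Full Session starts before Brass Warm-up ends → Brass Warm-up and Full Session overlap.
Full Run-through starts after Brass Warm-up ends.
Full Run-through starts before Full Session ends → Full Session and Full Run-through overlap.

Brass Warm-up & Full Session, Brass Warm-up & Full Warm-up, Full Run-through & Full Session, Strings Take & Tech Tracking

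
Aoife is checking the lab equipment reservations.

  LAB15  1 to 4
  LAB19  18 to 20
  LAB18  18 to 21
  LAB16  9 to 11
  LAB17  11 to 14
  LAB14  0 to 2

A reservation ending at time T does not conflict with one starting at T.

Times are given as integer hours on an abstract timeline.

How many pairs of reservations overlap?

Sorted by start: LAB14, LAB15, LAB16, LAB17, LAB18, LAB19.
LAB15 starts before LAB14 ends → LAB14 and LAB15 overlap.
LAB16 starts after LAB14 ends; LAB14 is clear from here.
LAB16 starts after LAB15 ends; LAB15 is clear from here.
LAB17 starts exactly when LAB16 ends (back-to-back, no overlap); LAB16 is clear from here.
LAB18 starts after LAB17 ends; LAB17 is clear from here.
LAB19 starts before LAB18 ends → LAB18 and LAB19 overlap.
Overlapping pairs: LAB14 & LAB15, LAB18 & LAB19 — 2 in total.

2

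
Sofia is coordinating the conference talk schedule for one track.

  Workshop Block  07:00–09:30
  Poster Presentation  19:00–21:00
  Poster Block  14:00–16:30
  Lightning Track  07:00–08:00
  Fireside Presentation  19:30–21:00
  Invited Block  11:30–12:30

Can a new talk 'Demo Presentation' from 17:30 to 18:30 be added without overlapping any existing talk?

Lightning Track: ends 08:00 at or before Demo Presentation starts 17:30 → clear.
Workshop Block: ends 09:30 at or before Demo Presentation starts 17:30 → clear.
Invited Block: ends 12:30 at or before Demo Presentation starts 17:30 → clear.
Poster Block: ends 16:30 at or before Demo Presentation starts 17:30 → clear.
Poster Presentation: starts 19:00 at or after Demo Presentation ends 18:30 → clear.
Fireside Presentation: starts 19:30 at or after Demo Presentation ends 18:30 → clear.

Yes — the slot is free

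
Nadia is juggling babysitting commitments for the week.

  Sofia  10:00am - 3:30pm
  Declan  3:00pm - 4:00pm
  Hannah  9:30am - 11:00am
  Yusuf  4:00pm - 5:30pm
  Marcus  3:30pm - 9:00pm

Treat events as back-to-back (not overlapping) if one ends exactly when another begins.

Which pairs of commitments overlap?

Sorted by start: Hannah, Sofia, Declan, Marcus, Yusuf.
Sofia starts before Hannah ends → Hannah and Sofia overlap.
Declan starts after Hannah ends, so nothing later overlaps Hannah either.
Declan starts before Sofia ends → Sofia and Declan overlap.
Marcus starts exactly when Sofia ends (back-to-back, no overlap), so nothing later overlaps Sofia either.
Marcus starts before Declan ends → Declan and Marcus overlap.
Yusuf starts exactly when Declan ends (back-to-back, no overlap).
Yusuf starts before Marcus ends → Marcus and Yusuf overlap.

Declan & Marcus, Declan & Sofia, Hannah & Sofia, Marcus & Yusuf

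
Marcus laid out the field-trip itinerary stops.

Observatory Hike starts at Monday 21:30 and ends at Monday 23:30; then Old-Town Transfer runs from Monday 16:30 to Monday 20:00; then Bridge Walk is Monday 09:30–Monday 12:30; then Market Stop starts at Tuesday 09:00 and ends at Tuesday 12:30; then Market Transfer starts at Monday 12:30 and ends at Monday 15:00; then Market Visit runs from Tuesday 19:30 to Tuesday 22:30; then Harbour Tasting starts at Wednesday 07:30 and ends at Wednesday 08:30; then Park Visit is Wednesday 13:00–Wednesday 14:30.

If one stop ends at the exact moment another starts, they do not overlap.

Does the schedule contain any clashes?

No

Sorted by start: Bridge Walk, Market Transfer, Old-Town Transfer, Observatory Hike, Market Stop, Market Visit, Harbour Tasting, Park Visit.
Market Transfer starts exactly when Bridge Walk ends (back-to-back, no overlap), so nothing later overlaps Bridge Walk either.
Old-Town Transfer starts after Market Transfer ends, so nothing later overlaps Market Transfer either.
Observatory Hike starts after Old-Town Transfer ends, so nothing later overlaps Old-Town Transfer either.
Market Stop starts after Observatory Hike ends, so nothing later overlaps Observatory Hike either.
Market Visit starts after Market Stop ends, so nothing later overlaps Market Stop either.
Harbour Tasting starts after Market Visit ends, so nothing later overlaps Market Visit either.
Park Visit starts after Harbour Tasting ends.
Every pair is clear; the schedule has no overlaps.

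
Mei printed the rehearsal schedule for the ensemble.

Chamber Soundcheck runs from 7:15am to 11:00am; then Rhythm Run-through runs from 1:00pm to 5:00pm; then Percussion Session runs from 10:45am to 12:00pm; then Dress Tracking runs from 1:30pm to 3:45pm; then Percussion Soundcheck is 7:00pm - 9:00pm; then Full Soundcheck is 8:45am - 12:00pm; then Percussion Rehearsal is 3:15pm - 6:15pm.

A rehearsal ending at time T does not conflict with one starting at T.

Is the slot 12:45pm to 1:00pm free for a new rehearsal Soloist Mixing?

Yes — the slot is free

Chamber Soundcheck: ends 11:00am at or before Soloist Mixing starts 12:45pm → clear.
Full Soundcheck: ends 12:00pm at or before Soloist Mixing starts 12:45pm → clear.
Percussion Session: ends 12:00pm at or before Soloist Mixing starts 12:45pm → clear.
Rhythm Run-through: starts 1:00pm at or after Soloist Mixing ends 1:00pm → clear.
Dress Tracking: starts 1:30pm at or after Soloist Mixing ends 1:00pm → clear.
Percussion Rehearsal: starts 3:15pm at or after Soloist Mixing ends 1:00pm → clear.
Percussion Soundcheck: starts 7:00pm at or after Soloist Mixing ends 1:00pm → clear.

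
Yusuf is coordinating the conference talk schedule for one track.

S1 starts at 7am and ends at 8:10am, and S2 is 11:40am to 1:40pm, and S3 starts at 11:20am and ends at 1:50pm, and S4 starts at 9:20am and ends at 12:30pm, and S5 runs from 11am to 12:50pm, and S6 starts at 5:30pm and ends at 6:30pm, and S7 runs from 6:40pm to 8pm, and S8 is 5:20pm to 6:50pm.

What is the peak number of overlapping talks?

4

Walk through starts and ends in time order (an end at T is processed before a start at T):
7am start S1 → 1
8:10am end S1 → 0
9:20am start S4 → 1
11am start S5 → 2
11:20am start S3 → 3
11:40am start S2 → 4
12:30pm end S4 → 3
12:50pm end S5 → 2
1:40pm end S2 → 1
1:50pm end S3 → 0
5:20pm start S8 → 1
5:30pm start S6 → 2
6:30pm end S6 → 1
6:40pm start S7 → 2
6:50pm end S8 → 1
8pm end S7 → 0
Peak is 4, at 11:40am (S2, S3, S4, S5).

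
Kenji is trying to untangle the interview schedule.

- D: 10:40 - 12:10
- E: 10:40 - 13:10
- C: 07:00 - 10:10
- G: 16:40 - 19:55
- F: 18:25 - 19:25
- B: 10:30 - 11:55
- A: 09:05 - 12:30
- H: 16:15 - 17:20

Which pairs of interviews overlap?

Sorted by start: C, A, B, D, E, H, G, F.
A starts before C ends → C and A overlap.
B starts after C ends, so nothing later overlaps C either.
B starts before A ends → A and B overlap.
D starts before A ends → A and D overlap.
E starts before A ends → A and E overlap.
H starts after A ends, so nothing later overlaps A either.
D starts before B ends → B and D overlap.
E starts before B ends → B and E overlap.
H starts after B ends, so nothing later overlaps B either.
E starts before D ends → D and E overlap.
H starts after D ends, so nothing later overlaps D either.
H starts after E ends, so nothing later overlaps E either.
G starts before H ends → H and G overlap.
F starts after H ends.
F starts before G ends → G and F overlap.

A & B, A & C, A & D, A & E, B & D, B & E, D & E, F & G, G & H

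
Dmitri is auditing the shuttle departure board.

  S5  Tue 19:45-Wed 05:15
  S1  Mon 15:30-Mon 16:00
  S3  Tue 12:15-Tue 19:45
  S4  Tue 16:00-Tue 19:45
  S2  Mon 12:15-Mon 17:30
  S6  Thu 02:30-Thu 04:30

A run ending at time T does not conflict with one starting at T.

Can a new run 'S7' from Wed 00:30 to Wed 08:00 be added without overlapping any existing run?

No — it overlaps S5

S2: ends Mon 17:30 at or before S7 starts Wed 00:30 → clear.
S1: ends Mon 16:00 at or before S7 starts Wed 00:30 → clear.
S3: ends Tue 19:45 at or before S7 starts Wed 00:30 → clear.
S4: ends Tue 19:45 at or before S7 starts Wed 00:30 → clear.
S5: starts Tue 19:45 before S7 ends Wed 08:00, and ends Wed 05:15 after S7 starts Wed 00:30 → overlap.
S6: starts Thu 02:30 at or after S7 ends Wed 08:00 → clear.
S7 overlaps S5.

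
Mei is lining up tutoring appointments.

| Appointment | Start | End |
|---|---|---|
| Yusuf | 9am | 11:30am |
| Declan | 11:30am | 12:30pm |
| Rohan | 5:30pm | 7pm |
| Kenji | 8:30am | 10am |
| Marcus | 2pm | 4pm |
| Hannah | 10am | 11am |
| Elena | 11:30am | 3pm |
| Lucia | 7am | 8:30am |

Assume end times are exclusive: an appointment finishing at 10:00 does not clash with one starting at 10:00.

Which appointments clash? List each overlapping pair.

Declan & Elena, Elena & Marcus, Hannah & Yusuf, Kenji & Yusuf

Sorted by start: Lucia, Kenji, Yusuf, Hannah, Declan, Elena, Marcus, Rohan.
Kenji starts exactly when Lucia ends (back-to-back, no overlap) — done with Lucia.
Yusuf starts before Kenji ends → Kenji and Yusuf overlap.
Hannah starts exactly when Kenji ends (back-to-back, no overlap) — done with Kenji.
Hannah starts before Yusuf ends → Yusuf and Hannah overlap.
Declan starts exactly when Yusuf ends (back-to-back, no overlap) — done with Yusuf.
Declan starts after Hannah ends — done with Hannah.
Elena starts before Declan ends → Declan and Elena overlap.
Marcus starts after Declan ends — done with Declan.
Marcus starts before Elena ends → Elena and Marcus overlap.
Rohan starts after Elena ends.
Rohan starts after Marcus ends.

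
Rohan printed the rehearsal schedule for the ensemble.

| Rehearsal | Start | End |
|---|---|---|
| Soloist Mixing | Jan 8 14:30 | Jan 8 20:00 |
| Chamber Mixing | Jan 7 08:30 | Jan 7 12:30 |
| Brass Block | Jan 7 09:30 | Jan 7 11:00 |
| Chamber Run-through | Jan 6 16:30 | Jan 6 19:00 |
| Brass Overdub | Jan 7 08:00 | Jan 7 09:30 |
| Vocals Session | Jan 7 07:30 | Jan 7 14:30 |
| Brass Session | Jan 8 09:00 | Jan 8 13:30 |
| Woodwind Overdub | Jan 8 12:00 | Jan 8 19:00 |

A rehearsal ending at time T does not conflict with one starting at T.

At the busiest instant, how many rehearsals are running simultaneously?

Sort all start/end points and keep a running count:
Jan 6 16:30 start Chamber Run-through → 1
Jan 6 19:00 end Chamber Run-through → 0
Jan 7 07:30 start Vocals Session → 1
Jan 7 08:00 start Brass Overdub → 2
Jan 7 08:30 start Chamber Mixing → 3
Jan 7 09:30 end Brass Overdub → 2
Jan 7 09:30 start Brass Block → 3
Jan 7 11:00 end Brass Block → 2
Jan 7 12:30 end Chamber Mixing → 1
Jan 7 14:30 end Vocals Session → 0
Jan 8 09:00 start Brass Session → 1
Jan 8 12:00 start Woodwind Overdub → 2
Jan 8 13:30 end Brass Session → 1
Jan 8 14:30 start Soloist Mixing → 2
Jan 8 19:00 end Woodwind Overdub → 1
Jan 8 20:00 end Soloist Mixing → 0
Peak is 3, at Jan 7 08:30 (Brass Overdub, Chamber Mixing, Vocals Session).

3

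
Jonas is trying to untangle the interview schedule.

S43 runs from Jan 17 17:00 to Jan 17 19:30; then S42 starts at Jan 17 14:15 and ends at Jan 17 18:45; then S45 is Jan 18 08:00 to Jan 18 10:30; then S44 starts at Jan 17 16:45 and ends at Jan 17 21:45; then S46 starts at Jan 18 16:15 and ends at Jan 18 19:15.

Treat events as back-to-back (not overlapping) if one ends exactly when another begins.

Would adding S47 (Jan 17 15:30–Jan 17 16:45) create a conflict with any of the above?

Yes — it overlaps S42

S42: starts Jan 17 14:15 before S47 ends Jan 17 16:45, and ends Jan 17 18:45 after S47 starts Jan 17 15:30 → overlap.
S44: starts Jan 17 16:45 at or after S47 ends Jan 17 16:45 → clear.
S43: starts Jan 17 17:00 at or after S47 ends Jan 17 16:45 → clear.
S45: starts Jan 18 08:00 at or after S47 ends Jan 17 16:45 → clear.
S46: starts Jan 18 16:15 at or after S47 ends Jan 17 16:45 → clear.
S47 overlaps S42.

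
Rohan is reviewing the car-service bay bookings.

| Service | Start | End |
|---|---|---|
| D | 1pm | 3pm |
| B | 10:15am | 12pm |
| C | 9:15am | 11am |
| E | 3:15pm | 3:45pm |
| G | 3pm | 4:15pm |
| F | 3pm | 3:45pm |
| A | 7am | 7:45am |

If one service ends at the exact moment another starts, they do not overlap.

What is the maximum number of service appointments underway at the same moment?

3

Walk through starts and ends in time order (an end at T is processed before a start at T):
7am start A → 1
7:45am end A → 0
9:15am start C → 1
10:15am start B → 2
11am end C → 1
12pm end B → 0
1pm start D → 1
3pm end D → 0
3pm start F → 1
3pm start G → 2
3:15pm start E → 3
3:45pm end E → 2
3:45pm end F → 1
4:15pm end G → 0
Peak is 3, at 3:15pm (E, F, G).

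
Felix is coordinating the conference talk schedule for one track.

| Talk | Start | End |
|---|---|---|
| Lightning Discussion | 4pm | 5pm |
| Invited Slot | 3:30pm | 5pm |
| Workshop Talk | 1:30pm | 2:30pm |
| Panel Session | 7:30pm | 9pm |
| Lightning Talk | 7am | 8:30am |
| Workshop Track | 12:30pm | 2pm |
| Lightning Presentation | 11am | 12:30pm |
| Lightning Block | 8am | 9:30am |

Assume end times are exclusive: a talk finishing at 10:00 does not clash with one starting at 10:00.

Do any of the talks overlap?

Yes

Sorted by start: Lightning Talk, Lightning Block, Lightning Presentation, Workshop Track, Workshop Talk, Invited Slot, Lightning Discussion, Panel Session.
Lightning Block starts before Lightning Talk ends → Lightning Talk and Lightning Block overlap.
That's a conflict, so the schedule is not conflict-free.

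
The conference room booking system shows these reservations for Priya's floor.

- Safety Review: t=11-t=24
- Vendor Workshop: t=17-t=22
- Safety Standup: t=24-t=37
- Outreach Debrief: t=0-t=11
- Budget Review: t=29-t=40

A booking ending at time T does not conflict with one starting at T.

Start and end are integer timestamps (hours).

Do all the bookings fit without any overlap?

No

Sorted by start: Outreach Debrief, Safety Review, Vendor Workshop, Safety Standup, Budget Review.
Safety Review starts exactly when Outreach Debrief ends (back-to-back, no overlap), so nothing later overlaps Outreach Debrief either.
Vendor Workshop starts before Safety Review ends → Safety Review and Vendor Workshop overlap.
That's a conflict, so the schedule is not conflict-free.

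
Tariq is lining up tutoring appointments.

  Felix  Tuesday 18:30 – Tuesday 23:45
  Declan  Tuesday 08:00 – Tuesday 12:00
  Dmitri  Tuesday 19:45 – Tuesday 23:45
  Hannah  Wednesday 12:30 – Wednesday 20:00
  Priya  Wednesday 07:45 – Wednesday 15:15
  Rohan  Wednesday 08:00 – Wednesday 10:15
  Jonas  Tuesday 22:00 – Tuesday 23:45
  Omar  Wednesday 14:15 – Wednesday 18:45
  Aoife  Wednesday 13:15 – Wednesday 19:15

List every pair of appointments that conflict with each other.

Sorted by start: Declan, Felix, Dmitri, Jonas, Priya, Rohan, Hannah, Aoife, Omar.
Felix starts after Declan ends, so Declan has no further overlaps.
Dmitri starts before Felix ends → Felix and Dmitri overlap.
Jonas starts before Felix ends → Felix and Jonas overlap.
Priya starts after Felix ends, so Felix has no further overlaps.
Jonas starts before Dmitri ends → Dmitri and Jonas overlap.
Priya starts after Dmitri ends, so Dmitri has no further overlaps.
Priya starts after Jonas ends, so Jonas has no further overlaps.
Rohan starts before Priya ends → Priya and Rohan overlap.
Hannah starts before Priya ends → Priya and Hannah overlap.
Aoife starts before Priya ends → Priya and Aoife overlap.
Omar starts before Priya ends → Priya and Omar overlap.
Hannah starts after Rohan ends, so Rohan has no further overlaps.
Aoife starts before Hannah ends → Hannah and Aoife overlap.
Omar starts before Hannah ends → Hannah and Omar overlap.
Omar starts before Aoife ends → Aoife and Omar overlap.

Aoife & Hannah, Aoife & Omar, Aoife & Priya, Dmitri & Felix, Dmitri & Jonas, Felix & Jonas, Hannah & Omar, Hannah & Priya, Omar & Priya, Priya & Rohan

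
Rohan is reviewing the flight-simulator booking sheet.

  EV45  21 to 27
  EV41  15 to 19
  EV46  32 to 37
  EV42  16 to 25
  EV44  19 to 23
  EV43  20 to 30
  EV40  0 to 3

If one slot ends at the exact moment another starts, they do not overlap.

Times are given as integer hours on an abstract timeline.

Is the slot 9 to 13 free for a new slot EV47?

Yes — the slot is free

EV40: ends 3 at or before EV47 starts 9 → clear.
EV41: starts 15 at or after EV47 ends 13 → clear.
EV42: starts 16 at or after EV47 ends 13 → clear.
EV44: starts 19 at or after EV47 ends 13 → clear.
EV43: starts 20 at or after EV47 ends 13 → clear.
EV45: starts 21 at or after EV47 ends 13 → clear.
EV46: starts 32 at or after EV47 ends 13 → clear.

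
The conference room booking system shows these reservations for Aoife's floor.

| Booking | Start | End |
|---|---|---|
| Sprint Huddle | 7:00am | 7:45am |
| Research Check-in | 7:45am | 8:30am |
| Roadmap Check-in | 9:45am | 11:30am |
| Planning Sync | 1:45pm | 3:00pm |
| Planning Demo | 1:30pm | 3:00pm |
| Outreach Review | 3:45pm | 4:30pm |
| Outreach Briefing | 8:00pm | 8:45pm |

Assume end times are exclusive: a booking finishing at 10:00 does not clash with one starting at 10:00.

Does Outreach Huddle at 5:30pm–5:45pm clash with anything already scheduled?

Sprint Huddle: ends 7:45am at or before Outreach Huddle starts 5:30pm → clear.
Research Check-in: ends 8:30am at or before Outreach Huddle starts 5:30pm → clear.
Roadmap Check-in: ends 11:30am at or before Outreach Huddle starts 5:30pm → clear.
Planning Demo: ends 3:00pm at or before Outreach Huddle starts 5:30pm → clear.
Planning Sync: ends 3:00pm at or before Outreach Huddle starts 5:30pm → clear.
Outreach Review: ends 4:30pm at or before Outreach Huddle starts 5:30pm → clear.
Outreach Briefing: starts 8:00pm at or after Outreach Huddle ends 5:45pm → clear.

No — it doesn't clash with anything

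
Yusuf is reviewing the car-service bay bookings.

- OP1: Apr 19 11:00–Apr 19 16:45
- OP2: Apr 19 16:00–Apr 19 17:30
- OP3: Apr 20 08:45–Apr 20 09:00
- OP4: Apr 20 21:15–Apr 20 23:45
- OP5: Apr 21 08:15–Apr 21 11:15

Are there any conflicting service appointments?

Sorted by start: OP1, OP2, OP3, OP4, OP5.
OP2 starts before OP1 ends → OP1 and OP2 overlap.
That's a conflict, so the schedule is not conflict-free.

Yes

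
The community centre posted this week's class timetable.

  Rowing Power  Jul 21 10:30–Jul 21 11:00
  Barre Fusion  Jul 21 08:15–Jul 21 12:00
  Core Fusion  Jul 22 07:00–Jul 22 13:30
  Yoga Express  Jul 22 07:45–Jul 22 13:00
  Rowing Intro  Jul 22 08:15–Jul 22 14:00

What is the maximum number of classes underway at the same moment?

3

Sweep the timeline, counting +1 at each start and −1 at each end (ends before starts at a tie):
Jul 21 08:15 start Barre Fusion → 1
Jul 21 10:30 start Rowing Power → 2
Jul 21 11:00 end Rowing Power → 1
Jul 21 12:00 end Barre Fusion → 0
Jul 22 07:00 start Core Fusion → 1
Jul 22 07:45 start Yoga Express → 2
Jul 22 08:15 start Rowing Intro → 3
Jul 22 13:00 end Yoga Express → 2
Jul 22 13:30 end Core Fusion → 1
Jul 22 14:00 end Rowing Intro → 0
Peak is 3, at Jul 22 08:15 (Core Fusion, Rowing Intro, Yoga Express).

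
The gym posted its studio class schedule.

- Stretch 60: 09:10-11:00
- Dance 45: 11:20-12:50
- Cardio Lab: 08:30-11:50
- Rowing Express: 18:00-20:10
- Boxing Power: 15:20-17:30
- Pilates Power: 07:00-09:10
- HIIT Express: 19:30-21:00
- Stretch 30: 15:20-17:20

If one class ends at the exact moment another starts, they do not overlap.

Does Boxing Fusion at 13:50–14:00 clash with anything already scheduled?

Pilates Power: ends 09:10 at or before Boxing Fusion starts 13:50 → clear.
Cardio Lab: ends 11:50 at or before Boxing Fusion starts 13:50 → clear.
Stretch 60: ends 11:00 at or before Boxing Fusion starts 13:50 → clear.
Dance 45: ends 12:50 at or before Boxing Fusion starts 13:50 → clear.
Stretch 30: starts 15:20 at or after Boxing Fusion ends 14:00 → clear.
Boxing Power: starts 15:20 at or after Boxing Fusion ends 14:00 → clear.
Rowing Express: starts 18:00 at or after Boxing Fusion ends 14:00 → clear.
HIIT Express: starts 19:30 at or after Boxing Fusion ends 14:00 → clear.

No — it doesn't clash with anything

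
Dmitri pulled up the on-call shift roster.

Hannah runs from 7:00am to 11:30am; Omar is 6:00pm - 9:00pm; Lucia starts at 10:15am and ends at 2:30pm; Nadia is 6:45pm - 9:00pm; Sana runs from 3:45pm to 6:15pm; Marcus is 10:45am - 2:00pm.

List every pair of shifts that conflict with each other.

Sorted by start: Hannah, Lucia, Marcus, Sana, Omar, Nadia.
Lucia starts before Hannah ends → Hannah and Lucia overlap.
Marcus starts before Hannah ends → Hannah and Marcus overlap.
Sana starts after Hannah ends — done with Hannah.
Marcus starts before Lucia ends → Lucia and Marcus overlap.
Sana starts after Lucia ends — done with Lucia.
Sana starts after Marcus ends — done with Marcus.
Omar starts before Sana ends → Sana and Omar overlap.
Nadia starts after Sana ends.
Nadia starts before Omar ends → Omar and Nadia overlap.

Hannah & Lucia, Hannah & Marcus, Lucia & Marcus, Nadia & Omar, Omar & Sana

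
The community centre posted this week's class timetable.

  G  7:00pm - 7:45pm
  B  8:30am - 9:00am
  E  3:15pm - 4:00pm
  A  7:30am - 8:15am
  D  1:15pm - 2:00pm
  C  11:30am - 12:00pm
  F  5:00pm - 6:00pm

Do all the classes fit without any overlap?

Check each pair: they overlap iff neither finishes before the other starts.
Sorted by start: A, B, C, D, E, F, G.
B starts after A ends, so nothing later overlaps A either.
C starts after B ends, so nothing later overlaps B either.
D starts after C ends, so nothing later overlaps C either.
E starts after D ends, so nothing later overlaps D either.
F starts after E ends, so nothing later overlaps E either.
G starts after F ends.
Every pair is clear; the schedule has no overlaps.

Yes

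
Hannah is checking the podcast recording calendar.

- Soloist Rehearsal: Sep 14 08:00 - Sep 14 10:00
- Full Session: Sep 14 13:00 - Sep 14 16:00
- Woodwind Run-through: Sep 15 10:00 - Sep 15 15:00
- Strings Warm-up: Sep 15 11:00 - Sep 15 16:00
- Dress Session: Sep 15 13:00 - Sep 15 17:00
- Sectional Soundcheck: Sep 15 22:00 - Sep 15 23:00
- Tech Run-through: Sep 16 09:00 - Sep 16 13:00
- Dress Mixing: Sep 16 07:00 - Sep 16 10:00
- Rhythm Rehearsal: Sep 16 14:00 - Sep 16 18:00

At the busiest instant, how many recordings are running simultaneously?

3

Sweep the timeline, counting +1 at each start and −1 at each end (ends before starts at a tie):
Sep 14 08:00 start Soloist Rehearsal → 1
Sep 14 10:00 end Soloist Rehearsal → 0
Sep 14 13:00 start Full Session → 1
Sep 14 16:00 end Full Session → 0
Sep 15 10:00 start Woodwind Run-through → 1
Sep 15 11:00 start Strings Warm-up → 2
Sep 15 13:00 start Dress Session → 3
Sep 15 15:00 end Woodwind Run-through → 2
Sep 15 16:00 end Strings Warm-up → 1
Sep 15 17:00 end Dress Session → 0
Sep 15 22:00 start Sectional Soundcheck → 1
Sep 15 23:00 end Sectional Soundcheck → 0
Sep 16 07:00 start Dress Mixing → 1
Sep 16 09:00 start Tech Run-through → 2
Sep 16 10:00 end Dress Mixing → 1
Sep 16 13:00 end Tech Run-through → 0
Sep 16 14:00 start Rhythm Rehearsal → 1
Sep 16 18:00 end Rhythm Rehearsal → 0
Peak is 3, at Sep 15 13:00 (Dress Session, Strings Warm-up, Woodwind Run-through).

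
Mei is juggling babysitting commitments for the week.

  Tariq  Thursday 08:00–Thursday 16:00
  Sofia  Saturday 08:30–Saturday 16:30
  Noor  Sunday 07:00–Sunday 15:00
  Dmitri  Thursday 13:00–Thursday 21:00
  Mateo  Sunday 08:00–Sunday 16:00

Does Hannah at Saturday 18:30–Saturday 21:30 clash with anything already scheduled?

No — it doesn't clash with anything

Tariq: ends Thursday 16:00 at or before Hannah starts Saturday 18:30 → clear.
Dmitri: ends Thursday 21:00 at or before Hannah starts Saturday 18:30 → clear.
Sofia: ends Saturday 16:30 at or before Hannah starts Saturday 18:30 → clear.
Noor: starts Sunday 07:00 at or after Hannah ends Saturday 21:30 → clear.
Mateo: starts Sunday 08:00 at or after Hannah ends Saturday 21:30 → clear.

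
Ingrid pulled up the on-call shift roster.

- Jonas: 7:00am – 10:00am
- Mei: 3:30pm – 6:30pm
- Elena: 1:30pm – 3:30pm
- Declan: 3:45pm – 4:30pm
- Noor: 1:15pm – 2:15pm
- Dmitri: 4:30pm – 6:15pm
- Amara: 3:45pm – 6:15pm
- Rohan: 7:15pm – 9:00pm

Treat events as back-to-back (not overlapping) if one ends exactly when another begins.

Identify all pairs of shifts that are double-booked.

Amara & Declan, Amara & Dmitri, Amara & Mei, Declan & Mei, Dmitri & Mei, Elena & Noor

Two intervals overlap when each starts before the other ends.
Sorted by start: Jonas, Noor, Elena, Mei, Declan, Amara, Dmitri, Rohan.
Noor starts after Jonas ends — done with Jonas.
Elena starts before Noor ends → Noor and Elena overlap.
Mei starts after Noor ends — done with Noor.
Mei starts exactly when Elena ends (back-to-back, no overlap) — done with Elena.
Declan starts before Mei ends → Mei and Declan overlap.
Amara starts before Mei ends → Mei and Amara overlap.
Dmitri starts before Mei ends → Mei and Dmitri overlap.
Rohan starts after Mei ends.
Amara starts before Declan ends → Declan and Amara overlap.
Dmitri starts exactly when Declan ends (back-to-back, no overlap) — done with Declan.
Dmitri starts before Amara ends → Amara and Dmitri overlap.
Rohan starts after Amara ends.
Rohan starts after Dmitri ends.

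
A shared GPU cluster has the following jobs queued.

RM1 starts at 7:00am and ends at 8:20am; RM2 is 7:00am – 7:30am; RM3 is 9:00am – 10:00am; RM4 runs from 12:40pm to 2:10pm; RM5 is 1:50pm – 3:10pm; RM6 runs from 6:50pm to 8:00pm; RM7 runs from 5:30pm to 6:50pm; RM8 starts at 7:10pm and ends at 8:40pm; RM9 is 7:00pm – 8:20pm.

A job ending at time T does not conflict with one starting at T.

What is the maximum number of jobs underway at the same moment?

3

Sweep the timeline, counting +1 at each start and −1 at each end (ends before starts at a tie):
7:00am start RM1 → 1
7:00am start RM2 → 2
7:30am end RM2 → 1
8:20am end RM1 → 0
9:00am start RM3 → 1
10:00am end RM3 → 0
12:40pm start RM4 → 1
1:50pm start RM5 → 2
2:10pm end RM4 → 1
3:10pm end RM5 → 0
5:30pm start RM7 → 1
6:50pm end RM7 → 0
6:50pm start RM6 → 1
7:00pm start RM9 → 2
7:10pm start RM8 → 3
8:00pm end RM6 → 2
8:20pm end RM9 → 1
8:40pm end RM8 → 0
Peak is 3, at 7:10pm (RM6, RM8, RM9).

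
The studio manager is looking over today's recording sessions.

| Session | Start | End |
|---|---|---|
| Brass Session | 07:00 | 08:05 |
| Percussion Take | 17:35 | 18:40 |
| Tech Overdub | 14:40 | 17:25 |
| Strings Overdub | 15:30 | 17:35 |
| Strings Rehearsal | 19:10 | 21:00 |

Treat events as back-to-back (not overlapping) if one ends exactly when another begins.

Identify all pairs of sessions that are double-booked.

Sorted by start: Brass Session, Tech Overdub, Strings Overdub, Percussion Take, Strings Rehearsal.
Tech Overdub starts after Brass Session ends, so nothing later overlaps Brass Session either.
Strings Overdub starts before Tech Overdub ends → Tech Overdub and Strings Overdub overlap.
Percussion Take starts after Tech Overdub ends, so nothing later overlaps Tech Overdub either.
Percussion Take starts exactly when Strings Overdub ends (back-to-back, no overlap), so nothing later overlaps Strings Overdub either.
Strings Rehearsal starts after Percussion Take ends.

Strings Overdub & Tech Overdub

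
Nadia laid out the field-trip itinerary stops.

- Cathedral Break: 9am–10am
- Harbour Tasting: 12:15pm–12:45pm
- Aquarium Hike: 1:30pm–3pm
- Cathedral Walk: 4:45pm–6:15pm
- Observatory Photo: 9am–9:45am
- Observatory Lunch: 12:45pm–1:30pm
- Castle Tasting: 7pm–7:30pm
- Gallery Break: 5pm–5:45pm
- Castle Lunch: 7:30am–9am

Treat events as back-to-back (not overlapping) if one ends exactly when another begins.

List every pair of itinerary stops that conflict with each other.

Cathedral Break & Observatory Photo, Cathedral Walk & Gallery Break

Two intervals overlap when each starts before the other ends.
Sorted by start: Castle Lunch, Observatory Photo, Cathedral Break, Harbour Tasting, Observatory Lunch, Aquarium Hike, Cathedral Walk, Gallery Break, Castle Tasting.
Observatory Photo starts exactly when Castle Lunch ends (back-to-back, no overlap), so Castle Lunch has no further overlaps.
Cathedral Break starts before Observatory Photo ends → Observatory Photo and Cathedral Break overlap.
Harbour Tasting starts after Observatory Photo ends, so Observatory Photo has no further overlaps.
Harbour Tasting starts after Cathedral Break ends, so Cathedral Break has no further overlaps.
Observatory Lunch starts exactly when Harbour Tasting ends (back-to-back, no overlap), so Harbour Tasting has no further overlaps.
Aquarium Hike starts exactly when Observatory Lunch ends (back-to-back, no overlap), so Observatory Lunch has no further overlaps.
Cathedral Walk starts after Aquarium Hike ends, so Aquarium Hike has no further overlaps.
Gallery Break starts before Cathedral Walk ends → Cathedral Walk and Gallery Break overlap.
Castle Tasting starts after Cathedral Walk ends.
Castle Tasting starts after Gallery Break ends.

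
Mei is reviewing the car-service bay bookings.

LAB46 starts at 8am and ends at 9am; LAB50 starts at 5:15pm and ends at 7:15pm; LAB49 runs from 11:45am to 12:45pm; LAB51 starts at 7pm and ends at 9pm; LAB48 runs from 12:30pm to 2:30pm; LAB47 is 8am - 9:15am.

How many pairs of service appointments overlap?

Two intervals overlap when each starts before the other ends.
Sorted by start: LAB46, LAB47, LAB49, LAB48, LAB50, LAB51.
LAB47 starts before LAB46 ends → LAB46 and LAB47 overlap.
LAB49 starts after LAB46 ends, so nothing later overlaps LAB46 either.
LAB49 starts after LAB47 ends, so nothing later overlaps LAB47 either.
LAB48 starts before LAB49 ends → LAB49 and LAB48 overlap.
LAB50 starts after LAB49 ends, so nothing later overlaps LAB49 either.
LAB50 starts after LAB48 ends, so nothing later overlaps LAB48 either.
LAB51 starts before LAB50 ends → LAB50 and LAB51 overlap.
Overlapping pairs: LAB46 & LAB47, LAB48 & LAB49, LAB50 & LAB51 — 3 in total.

3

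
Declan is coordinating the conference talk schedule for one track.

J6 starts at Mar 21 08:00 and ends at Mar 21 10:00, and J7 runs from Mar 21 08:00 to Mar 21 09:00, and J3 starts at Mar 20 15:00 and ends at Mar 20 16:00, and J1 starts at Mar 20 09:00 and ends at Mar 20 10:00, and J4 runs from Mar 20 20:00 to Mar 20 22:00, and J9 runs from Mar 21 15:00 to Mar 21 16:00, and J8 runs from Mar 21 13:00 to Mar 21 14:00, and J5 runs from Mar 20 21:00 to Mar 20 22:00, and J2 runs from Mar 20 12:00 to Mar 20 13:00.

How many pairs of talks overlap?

Sorted by start: J1, J2, J3, J4, J5, J6, J7, J8, J9.
J2 starts after J1 ends — done with J1.
J3 starts after J2 ends — done with J2.
J4 starts after J3 ends — done with J3.
J5 starts before J4 ends → J4 and J5 overlap.
J6 starts after J4 ends — done with J4.
J6 starts after J5 ends — done with J5.
J7 starts before J6 ends → J6 and J7 overlap.
J8 starts after J6 ends — done with J6.
J8 starts after J7 ends — done with J7.
J9 starts after J8 ends.
Overlapping pairs: J4 & J5, J6 & J7 — 2 in total.

2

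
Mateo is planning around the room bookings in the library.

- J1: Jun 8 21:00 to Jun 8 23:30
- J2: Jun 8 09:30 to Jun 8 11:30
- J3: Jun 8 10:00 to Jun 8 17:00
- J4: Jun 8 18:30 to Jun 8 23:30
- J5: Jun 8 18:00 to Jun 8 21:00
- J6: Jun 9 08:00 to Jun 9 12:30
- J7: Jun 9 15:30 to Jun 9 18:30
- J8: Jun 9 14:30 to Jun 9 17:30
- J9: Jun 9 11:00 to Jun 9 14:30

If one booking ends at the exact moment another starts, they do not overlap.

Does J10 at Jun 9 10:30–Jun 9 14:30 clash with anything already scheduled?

J2: ends Jun 8 11:30 at or before J10 starts Jun 9 10:30 → clear.
J3: ends Jun 8 17:00 at or before J10 starts Jun 9 10:30 → clear.
J5: ends Jun 8 21:00 at or before J10 starts Jun 9 10:30 → clear.
J4: ends Jun 8 23:30 at or before J10 starts Jun 9 10:30 → clear.
J1: ends Jun 8 23:30 at or before J10 starts Jun 9 10:30 → clear.
J6: starts Jun 9 08:00 before J10 ends Jun 9 14:30, and ends Jun 9 12:30 after J10 starts Jun 9 10:30 → overlap.
J9: starts Jun 9 11:00 before J10 ends Jun 9 14:30, and ends Jun 9 14:30 after J10 starts Jun 9 10:30 → overlap.
J8: starts Jun 9 14:30 at or after J10 ends Jun 9 14:30 → clear.
J7: starts Jun 9 15:30 at or after J10 ends Jun 9 14:30 → clear.
J10 overlaps J6, J9.

Yes — it overlaps J6, J9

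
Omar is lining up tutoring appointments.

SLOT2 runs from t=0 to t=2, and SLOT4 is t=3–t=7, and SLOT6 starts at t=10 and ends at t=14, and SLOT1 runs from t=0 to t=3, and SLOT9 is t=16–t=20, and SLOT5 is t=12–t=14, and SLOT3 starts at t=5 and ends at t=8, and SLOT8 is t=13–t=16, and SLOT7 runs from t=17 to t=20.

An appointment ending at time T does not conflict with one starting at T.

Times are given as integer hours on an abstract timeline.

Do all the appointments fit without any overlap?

Check each pair: they overlap iff neither finishes before the other starts.
Sorted by start: SLOT1, SLOT2, SLOT4, SLOT3, SLOT6, SLOT5, SLOT8, SLOT9, SLOT7.
SLOT2 starts before SLOT1 ends → SLOT1 and SLOT2 overlap.
That's a conflict, so the schedule is not conflict-free.

No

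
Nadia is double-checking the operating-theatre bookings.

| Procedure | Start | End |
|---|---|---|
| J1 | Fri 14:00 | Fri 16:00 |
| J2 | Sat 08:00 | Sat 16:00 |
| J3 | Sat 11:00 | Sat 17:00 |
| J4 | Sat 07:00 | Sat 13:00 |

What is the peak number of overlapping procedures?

3

Sort all start/end points and keep a running count:
Fri 14:00 start J1 → 1
Fri 16:00 end J1 → 0
Sat 07:00 start J4 → 1
Sat 08:00 start J2 → 2
Sat 11:00 start J3 → 3
Sat 13:00 end J4 → 2
Sat 16:00 end J2 → 1
Sat 17:00 end J3 → 0
Peak is 3, at Sat 11:00 (J2, J3, J4).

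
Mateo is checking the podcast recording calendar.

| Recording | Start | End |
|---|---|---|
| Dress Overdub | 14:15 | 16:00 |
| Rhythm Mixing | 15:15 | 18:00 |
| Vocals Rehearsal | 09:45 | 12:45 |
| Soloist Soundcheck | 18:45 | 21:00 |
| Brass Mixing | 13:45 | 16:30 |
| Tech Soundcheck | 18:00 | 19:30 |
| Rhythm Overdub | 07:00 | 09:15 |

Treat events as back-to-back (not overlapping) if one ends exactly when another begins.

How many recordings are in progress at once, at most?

Sort all start/end points and keep a running count:
07:00 start Rhythm Overdub → 1
09:15 end Rhythm Overdub → 0
09:45 start Vocals Rehearsal → 1
12:45 end Vocals Rehearsal → 0
13:45 start Brass Mixing → 1
14:15 start Dress Overdub → 2
15:15 start Rhythm Mixing → 3
16:00 end Dress Overdub → 2
16:30 end Brass Mixing → 1
18:00 end Rhythm Mixing → 0
18:00 start Tech Soundcheck → 1
18:45 start Soloist Soundcheck → 2
19:30 end Tech Soundcheck → 1
21:00 end Soloist Soundcheck → 0
Peak is 3, at 15:15 (Brass Mixing, Dress Overdub, Rhythm Mixing).

3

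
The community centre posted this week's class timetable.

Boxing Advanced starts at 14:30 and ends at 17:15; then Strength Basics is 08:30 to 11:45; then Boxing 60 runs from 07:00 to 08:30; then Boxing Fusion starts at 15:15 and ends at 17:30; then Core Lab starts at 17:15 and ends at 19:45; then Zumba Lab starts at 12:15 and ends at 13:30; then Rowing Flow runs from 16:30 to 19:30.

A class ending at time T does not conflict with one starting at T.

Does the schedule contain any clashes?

Yes

Check each pair: they overlap iff neither finishes before the other starts.
Sorted by start: Boxing 60, Strength Basics, Zumba Lab, Boxing Advanced, Boxing Fusion, Rowing Flow, Core Lab.
Strength Basics starts exactly when Boxing 60 ends (back-to-back, no overlap), so nothing later overlaps Boxing 60 either.
Zumba Lab starts after Strength Basics ends, so nothing later overlaps Strength Basics either.
Boxing Advanced starts after Zumba Lab ends, so nothing later overlaps Zumba Lab either.
Boxing Fusion starts before Boxing Advanced ends → Boxing Advanced and Boxing Fusion overlap.
That's a conflict, so the schedule is not conflict-free.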